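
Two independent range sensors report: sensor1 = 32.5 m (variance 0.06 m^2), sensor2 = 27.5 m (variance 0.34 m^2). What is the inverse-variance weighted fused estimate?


w1 = (1/var1) / (1/var1 + 1/var2)
   = 16.6667 / (16.6667 + 2.9412) = 0.85
w2 = 1 - w1 = 0.15
fused = w1*s1 + w2*s2 = 27.625 + 4.125
= 31.75 m


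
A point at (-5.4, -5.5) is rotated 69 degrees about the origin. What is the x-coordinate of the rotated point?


x' = x*cos(theta) - y*sin(theta)
cos(69 deg) = 0.3584, sin(69 deg) = 0.9336
x' = -5.4 * 0.3584 - -5.5 * 0.9336
= -1.9352 - -5.1347
= 3.1995


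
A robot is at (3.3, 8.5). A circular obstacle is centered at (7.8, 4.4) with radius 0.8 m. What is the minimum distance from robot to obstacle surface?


center_dist = sqrt((3.3-7.8)^2 + (8.5-4.4)^2)
= sqrt(20.25 + 16.81)
= 6.0877
min_dist = center_dist - radius = 6.0877 - 0.8 = 5.2877 m


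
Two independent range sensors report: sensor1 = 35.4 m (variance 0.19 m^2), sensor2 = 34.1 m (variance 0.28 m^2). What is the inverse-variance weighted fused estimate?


w1 = (1/var1) / (1/var1 + 1/var2)
   = 5.2632 / (5.2632 + 3.5714) = 0.5957
w2 = 1 - w1 = 0.4043
fused = w1*s1 + w2*s2 = 21.0894 + 13.7851
= 34.8745 m


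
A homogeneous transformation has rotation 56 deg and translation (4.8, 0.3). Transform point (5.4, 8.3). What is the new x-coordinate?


x' = cos(theta)*px - sin(theta)*py + tx
= 0.5592*5.4 - 0.829*8.3 + 4.8
= 0.9386


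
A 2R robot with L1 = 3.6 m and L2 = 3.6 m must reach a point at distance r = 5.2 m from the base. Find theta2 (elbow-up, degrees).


cos(theta2) = (r^2 - L1^2 - L2^2) / (2*L1*L2)
cos(theta2) = (27.04 - 12.96 - 12.96) / 25.92
cos(theta2) = 0.04321
theta2 = 87.5235 degrees


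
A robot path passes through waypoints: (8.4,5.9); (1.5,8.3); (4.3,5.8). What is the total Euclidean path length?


Segment lengths:
  seg1 = sqrt((-6.9)^2 + (2.4)^2) = 7.3055
  seg2 = sqrt((2.8)^2 + (-2.5)^2) = 3.7537
Total = 11.0591


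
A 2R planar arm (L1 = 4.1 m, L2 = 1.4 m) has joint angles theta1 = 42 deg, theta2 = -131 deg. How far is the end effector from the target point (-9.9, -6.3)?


End effector via forward kinematics:
x = L1*cos(t1) + L2*cos(t1+t2) = 3.0713
y = L1*sin(t1) + L2*sin(t1+t2) = 1.3436
Distance to target:
d = sqrt((-9.9 - 3.0713)^2 + (-6.3 - 1.3436)^2)
= sqrt(168.2553 + 58.4254)
= 15.0559 m


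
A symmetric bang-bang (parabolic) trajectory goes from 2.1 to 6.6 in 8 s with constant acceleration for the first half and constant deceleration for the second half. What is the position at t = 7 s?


Symmetric rest-to-rest: each phase covers (pf-p0)/2 in time T/2. 0.5*a*(T/2)^2 = (pf-p0)/2 => a = 4*(pf-p0)/T^2
a = 4*(6.6-2.1)/8^2 = 0.2812
t = 7 is in the deceleration phase (t > T/2).
p = pf - 0.5*a*(T-t)^2 = 6.6 - 0.5*0.2812*1^2
= 6.4594


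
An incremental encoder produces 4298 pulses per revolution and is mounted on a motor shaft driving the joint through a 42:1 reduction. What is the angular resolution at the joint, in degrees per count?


counts per rev = 4298
effective counts at joint = 4298 * 42 = 180516
resolution = 360 / 180516
= 0.002 deg/count


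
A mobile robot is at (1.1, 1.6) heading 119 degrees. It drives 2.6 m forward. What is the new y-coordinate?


y_new = y0 + d*sin(theta)
= 1.6 + 2.6*sin(119)
= 1.6 + 2.274
= 3.874


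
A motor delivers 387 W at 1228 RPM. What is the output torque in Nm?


omega = 1228 * 2*pi/60 = 128.5959 rad/s
tau = P / omega = 387 / 128.5959
= 3.0094 Nm


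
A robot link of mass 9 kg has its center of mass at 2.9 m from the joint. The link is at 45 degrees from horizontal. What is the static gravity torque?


tau = m*g*L*cos(angle)
= 9 * 9.81 * 2.9 * cos(45 deg)
= 9 * 9.81 * 2.9 * 0.7071
= 181.0483 Nm


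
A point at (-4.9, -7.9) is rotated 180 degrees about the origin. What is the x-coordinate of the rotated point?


x' = x*cos(theta) - y*sin(theta)
cos(180 deg) = -1.0, sin(180 deg) = 0.0
x' = -4.9 * -1.0 - -7.9 * 0.0
= 4.9 - -0.0
= 4.9


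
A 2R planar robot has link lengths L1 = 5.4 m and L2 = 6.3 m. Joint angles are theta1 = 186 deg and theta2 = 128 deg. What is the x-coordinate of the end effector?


Convert angles to radians: theta1 = 3.2463, theta2 = 2.234
x = L1*cos(theta1) + L2*cos(theta1+theta2)
x = -5.3704 + 4.3763
x = -0.9941


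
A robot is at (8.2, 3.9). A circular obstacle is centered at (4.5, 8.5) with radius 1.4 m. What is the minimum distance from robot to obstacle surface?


center_dist = sqrt((8.2-4.5)^2 + (3.9-8.5)^2)
= sqrt(13.69 + 21.16)
= 5.9034
min_dist = center_dist - radius = 5.9034 - 1.4 = 4.5034 m


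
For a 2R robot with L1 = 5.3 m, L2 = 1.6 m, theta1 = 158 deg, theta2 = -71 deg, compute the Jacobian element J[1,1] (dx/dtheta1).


J[1,1] = -L1*sin(t1) - L2*sin(t1+t2)
= -5.3*sin(158) - 1.6*sin(87)
= -3.5832


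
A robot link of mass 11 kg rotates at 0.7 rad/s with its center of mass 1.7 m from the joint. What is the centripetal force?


F = m * omega^2 * r
= 11 * 0.7^2 * 1.7
= 11 * 0.49 * 1.7
= 9.163 N


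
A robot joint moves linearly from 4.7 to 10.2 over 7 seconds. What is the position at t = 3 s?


s = t/T = 3/7 = 0.4286
p(t) = p0 + (pf-p0)*s
= 4.7 + (10.2 - 4.7) * 0.4286
= 7.0571


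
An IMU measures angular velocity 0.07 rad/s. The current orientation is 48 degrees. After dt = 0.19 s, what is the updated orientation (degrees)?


delta_theta = w * dt = 0.07 * 0.19 = 0.0133 rad
= 0.762 deg
theta_new = 48 + 0.762 = 48.762 deg


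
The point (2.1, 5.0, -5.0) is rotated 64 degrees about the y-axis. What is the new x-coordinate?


Rotation about y-axis: x' = x*cos(theta) + z*sin(theta)
= 2.1 * 0.4384 + -5.0 * 0.8988
= -3.5734


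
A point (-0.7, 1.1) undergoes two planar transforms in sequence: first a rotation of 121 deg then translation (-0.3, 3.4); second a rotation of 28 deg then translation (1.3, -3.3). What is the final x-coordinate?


After transform 1:
x1 = cos(121)*-0.7 - sin(121)*1.1 + -0.3 = -0.8824
y1 = sin(121)*-0.7 + cos(121)*1.1 + 3.4 = 2.2334
After transform 2:
x2 = cos(28)*-0.8824 - sin(28)*2.2334 + 1.3
= -0.5276


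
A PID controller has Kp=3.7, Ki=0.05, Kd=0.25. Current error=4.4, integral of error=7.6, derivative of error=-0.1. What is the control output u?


u = Kp*e + Ki*int(e) + Kd*de/dt
= 3.7*4.4 + 0.05*7.6 + 0.25*(-0.1)
= 16.28 + 0.38 + -0.025
= 16.635


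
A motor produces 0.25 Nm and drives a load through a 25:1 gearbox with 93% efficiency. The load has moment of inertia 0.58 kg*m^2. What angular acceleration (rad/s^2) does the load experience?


tau_out = tau_motor * N * eta
= 0.25 * 25 * 0.93 = 5.8125 Nm
alpha = tau_out / I = 5.8125 / 0.58
= 10.0216 rad/s^2


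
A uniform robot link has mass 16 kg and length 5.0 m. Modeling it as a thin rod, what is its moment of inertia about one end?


I = (1/3) * m * L^2
= (1/3) * 16 * 5.0^2
= 0.333333 * 16 * 25.0
= 133.3333 kg*m^2


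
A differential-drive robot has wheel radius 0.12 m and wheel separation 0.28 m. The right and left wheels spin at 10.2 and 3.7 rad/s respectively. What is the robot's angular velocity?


vR = r*wR = 0.12*10.2 = 1.224 m/s
vL = r*wL = 0.12*3.7 = 0.444 m/s
v = (vR+vL)/2 = 0.834 m/s
omega = (vR-vL)/L = 2.7857 rad/s
angular velocity = 2.7857 rad/s


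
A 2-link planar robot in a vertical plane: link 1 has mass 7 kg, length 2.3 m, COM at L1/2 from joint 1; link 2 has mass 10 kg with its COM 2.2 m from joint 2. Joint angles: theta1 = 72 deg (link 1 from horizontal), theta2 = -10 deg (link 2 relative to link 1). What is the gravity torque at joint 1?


Horizontal distance from joint 1 to link-1 COM:
  x_c1 = (L1/2)*cos(t1) = 1.15 * 0.309 = 0.3554 m
Horizontal distance from joint 1 to link-2 COM:
  x_c2 = L1*cos(t1) + Lc2*cos(t1+t2)
       = 2.3*0.309 + 2.2*0.4695 = 1.7436 m
tau1 = m1*g*x_c1 + m2*g*x_c2
     = 7*9.81*0.3554 + 10*9.81*1.7436
     = 24.4032 + 171.0449
     = 195.4481 Nm


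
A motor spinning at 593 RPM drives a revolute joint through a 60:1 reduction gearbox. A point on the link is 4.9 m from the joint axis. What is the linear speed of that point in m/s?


omega_motor = 593 * 2*pi/60 = 62.0988 rad/s
omega_joint = omega_motor / 60 = 1.035 rad/s
v = omega_joint * r = 1.035 * 4.9
= 5.0714 m/s


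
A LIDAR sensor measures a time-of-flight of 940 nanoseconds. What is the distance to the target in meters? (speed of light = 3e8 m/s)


tof = 940 ns = 9.4e-07 s
dist = c * tof / 2
= 3e8 * 9.4e-07 / 2
= 141.0 m


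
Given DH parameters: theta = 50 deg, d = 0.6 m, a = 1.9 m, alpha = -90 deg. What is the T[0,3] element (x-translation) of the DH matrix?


T[0,3] = a * cos(theta)
= 1.9 * cos(50 deg)
= 1.9 * 0.6428
= 1.2213


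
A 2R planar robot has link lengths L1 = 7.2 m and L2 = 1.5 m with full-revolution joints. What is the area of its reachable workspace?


r_max = L1 + L2 = 8.7 m
r_min = |L1 - L2| = 5.7 m
Area = pi*(r_max^2 - r_min^2)
= pi*(75.69 - 32.49)
= pi * 43.2
= 135.7168 m^2


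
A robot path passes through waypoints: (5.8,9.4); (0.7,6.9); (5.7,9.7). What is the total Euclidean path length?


Segment lengths:
  seg1 = sqrt((-5.1)^2 + (-2.5)^2) = 5.6798
  seg2 = sqrt((5.0)^2 + (2.8)^2) = 5.7306
Total = 11.4104


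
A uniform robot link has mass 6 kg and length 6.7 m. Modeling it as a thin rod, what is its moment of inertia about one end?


I = (1/3) * m * L^2
= (1/3) * 6 * 6.7^2
= 0.333333 * 6 * 44.89
= 89.78 kg*m^2


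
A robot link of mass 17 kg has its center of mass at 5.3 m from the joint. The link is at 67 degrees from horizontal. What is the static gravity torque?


tau = m*g*L*cos(angle)
= 17 * 9.81 * 5.3 * cos(67 deg)
= 17 * 9.81 * 5.3 * 0.3907
= 345.3598 Nm


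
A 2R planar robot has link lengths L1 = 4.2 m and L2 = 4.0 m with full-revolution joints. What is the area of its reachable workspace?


r_max = L1 + L2 = 8.2 m
r_min = |L1 - L2| = 0.2 m
Area = pi*(r_max^2 - r_min^2)
= pi*(67.24 - 0.04)
= pi * 67.2
= 211.115 m^2


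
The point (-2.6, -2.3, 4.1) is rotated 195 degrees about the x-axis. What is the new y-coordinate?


Rotation about x-axis: y' = y*cos(theta) - z*sin(theta)
= -2.3 * -0.9659 - 4.1 * -0.2588
= 3.2828


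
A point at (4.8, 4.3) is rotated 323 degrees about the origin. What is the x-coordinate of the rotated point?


x' = x*cos(theta) - y*sin(theta)
cos(323 deg) = 0.7986, sin(323 deg) = -0.6018
x' = 4.8 * 0.7986 - 4.3 * -0.6018
= 3.8335 - -2.5878
= 6.4213


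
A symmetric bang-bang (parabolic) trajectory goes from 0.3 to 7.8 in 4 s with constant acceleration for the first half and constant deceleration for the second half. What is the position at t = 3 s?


Symmetric rest-to-rest: each phase covers (pf-p0)/2 in time T/2. 0.5*a*(T/2)^2 = (pf-p0)/2 => a = 4*(pf-p0)/T^2
a = 4*(7.8-0.3)/4^2 = 1.875
t = 3 is in the deceleration phase (t > T/2).
p = pf - 0.5*a*(T-t)^2 = 7.8 - 0.5*1.875*1^2
= 6.8625


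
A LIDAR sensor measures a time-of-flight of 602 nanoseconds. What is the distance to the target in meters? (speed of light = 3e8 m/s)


tof = 602 ns = 6.02e-07 s
dist = c * tof / 2
= 3e8 * 6.02e-07 / 2
= 90.3 m


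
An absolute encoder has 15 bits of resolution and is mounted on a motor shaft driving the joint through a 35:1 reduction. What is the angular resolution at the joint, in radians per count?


counts = 2^15 = 32768
effective counts at joint = 32768 * 35 = 1146880
resolution = 2*pi / 1146880
= 5.4785e-06 rad/count


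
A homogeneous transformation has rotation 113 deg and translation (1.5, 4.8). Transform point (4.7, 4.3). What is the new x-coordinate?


x' = cos(theta)*px - sin(theta)*py + tx
= -0.3907*4.7 - 0.9205*4.3 + 1.5
= -4.2946


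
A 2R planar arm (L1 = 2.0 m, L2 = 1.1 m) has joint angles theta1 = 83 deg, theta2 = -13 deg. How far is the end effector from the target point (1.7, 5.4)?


End effector via forward kinematics:
x = L1*cos(t1) + L2*cos(t1+t2) = 0.62
y = L1*sin(t1) + L2*sin(t1+t2) = 3.0188
Distance to target:
d = sqrt((1.7 - 0.62)^2 + (5.4 - 3.0188)^2)
= sqrt(1.1665 + 5.6703)
= 2.6147 m


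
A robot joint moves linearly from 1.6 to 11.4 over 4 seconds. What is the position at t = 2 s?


s = t/T = 2/4 = 0.5
p(t) = p0 + (pf-p0)*s
= 1.6 + (11.4 - 1.6) * 0.5
= 6.5


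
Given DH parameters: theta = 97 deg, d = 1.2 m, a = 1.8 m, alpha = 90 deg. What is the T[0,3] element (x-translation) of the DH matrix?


T[0,3] = a * cos(theta)
= 1.8 * cos(97 deg)
= 1.8 * -0.1219
= -0.2194


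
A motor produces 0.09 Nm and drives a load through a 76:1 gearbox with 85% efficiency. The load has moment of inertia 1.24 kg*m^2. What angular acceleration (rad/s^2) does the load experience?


tau_out = tau_motor * N * eta
= 0.09 * 76 * 0.85 = 5.814 Nm
alpha = tau_out / I = 5.814 / 1.24
= 4.6887 rad/s^2


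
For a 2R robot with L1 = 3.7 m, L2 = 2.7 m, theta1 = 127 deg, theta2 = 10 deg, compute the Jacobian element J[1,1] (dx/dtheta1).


J[1,1] = -L1*sin(t1) - L2*sin(t1+t2)
= -3.7*sin(127) - 2.7*sin(137)
= -4.7963


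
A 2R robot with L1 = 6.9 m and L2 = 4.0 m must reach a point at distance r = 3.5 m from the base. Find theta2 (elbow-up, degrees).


cos(theta2) = (r^2 - L1^2 - L2^2) / (2*L1*L2)
cos(theta2) = (12.25 - 47.61 - 16.0) / 55.2
cos(theta2) = -0.930435
theta2 = 158.5027 degrees


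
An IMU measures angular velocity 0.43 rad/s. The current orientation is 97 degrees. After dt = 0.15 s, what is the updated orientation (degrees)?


delta_theta = w * dt = 0.43 * 0.15 = 0.0645 rad
= 3.6956 deg
theta_new = 97 + 3.6956 = 100.6956 deg


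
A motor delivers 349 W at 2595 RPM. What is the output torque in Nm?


omega = 2595 * 2*pi/60 = 271.7478 rad/s
tau = P / omega = 349 / 271.7478
= 1.2843 Nm


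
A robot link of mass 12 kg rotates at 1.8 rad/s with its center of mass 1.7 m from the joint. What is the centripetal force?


F = m * omega^2 * r
= 12 * 1.8^2 * 1.7
= 12 * 3.24 * 1.7
= 66.096 N


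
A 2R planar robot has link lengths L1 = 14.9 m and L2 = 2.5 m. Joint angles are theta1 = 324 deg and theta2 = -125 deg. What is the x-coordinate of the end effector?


Convert angles to radians: theta1 = 5.6549, theta2 = -2.1817
x = L1*cos(theta1) + L2*cos(theta1+theta2)
x = 12.0544 + -2.3638
x = 9.6906


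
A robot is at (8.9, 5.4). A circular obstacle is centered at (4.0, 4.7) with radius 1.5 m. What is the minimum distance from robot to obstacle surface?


center_dist = sqrt((8.9-4.0)^2 + (5.4-4.7)^2)
= sqrt(24.01 + 0.49)
= 4.9497
min_dist = center_dist - radius = 4.9497 - 1.5 = 3.4497 m


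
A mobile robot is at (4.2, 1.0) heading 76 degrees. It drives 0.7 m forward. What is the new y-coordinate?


y_new = y0 + d*sin(theta)
= 1.0 + 0.7*sin(76)
= 1.0 + 0.6792
= 1.6792


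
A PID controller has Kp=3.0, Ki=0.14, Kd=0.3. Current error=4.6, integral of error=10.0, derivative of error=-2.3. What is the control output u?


u = Kp*e + Ki*int(e) + Kd*de/dt
= 3.0*4.6 + 0.14*10.0 + 0.3*(-2.3)
= 13.8 + 1.4 + -0.69
= 14.51


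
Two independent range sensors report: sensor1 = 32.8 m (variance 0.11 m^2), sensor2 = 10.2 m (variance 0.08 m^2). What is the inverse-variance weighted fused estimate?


w1 = (1/var1) / (1/var1 + 1/var2)
   = 9.0909 / (9.0909 + 12.5) = 0.4211
w2 = 1 - w1 = 0.5789
fused = w1*s1 + w2*s2 = 13.8105 + 5.9053
= 19.7158 m


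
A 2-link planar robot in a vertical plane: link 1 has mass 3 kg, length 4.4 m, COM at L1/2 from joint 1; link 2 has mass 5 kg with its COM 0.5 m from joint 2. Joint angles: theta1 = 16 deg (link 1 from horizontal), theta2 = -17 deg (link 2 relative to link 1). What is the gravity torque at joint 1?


Horizontal distance from joint 1 to link-1 COM:
  x_c1 = (L1/2)*cos(t1) = 2.2 * 0.9613 = 2.1148 m
Horizontal distance from joint 1 to link-2 COM:
  x_c2 = L1*cos(t1) + Lc2*cos(t1+t2)
       = 4.4*0.9613 + 0.5*0.9998 = 4.7295 m
tau1 = m1*g*x_c1 + m2*g*x_c2
     = 3*9.81*2.1148 + 5*9.81*4.7295
     = 62.2378 + 231.9808
     = 294.2186 Nm


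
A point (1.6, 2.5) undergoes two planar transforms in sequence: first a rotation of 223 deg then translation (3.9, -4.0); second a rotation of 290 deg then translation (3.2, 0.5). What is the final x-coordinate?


After transform 1:
x1 = cos(223)*1.6 - sin(223)*2.5 + 3.9 = 4.4348
y1 = sin(223)*1.6 + cos(223)*2.5 + -4.0 = -6.9196
After transform 2:
x2 = cos(290)*4.4348 - sin(290)*-6.9196 + 3.2
= -1.7855


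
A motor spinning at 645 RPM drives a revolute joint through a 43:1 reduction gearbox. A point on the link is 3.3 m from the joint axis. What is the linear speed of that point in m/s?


omega_motor = 645 * 2*pi/60 = 67.5442 rad/s
omega_joint = omega_motor / 43 = 1.5708 rad/s
v = omega_joint * r = 1.5708 * 3.3
= 5.1836 m/s


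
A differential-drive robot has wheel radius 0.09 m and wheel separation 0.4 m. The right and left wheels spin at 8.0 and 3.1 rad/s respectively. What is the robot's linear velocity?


vR = r*wR = 0.09*8.0 = 0.72 m/s
vL = r*wL = 0.09*3.1 = 0.279 m/s
v = (vR+vL)/2 = 0.4995 m/s
omega = (vR-vL)/L = 1.1025 rad/s
linear velocity = 0.4995 m/s


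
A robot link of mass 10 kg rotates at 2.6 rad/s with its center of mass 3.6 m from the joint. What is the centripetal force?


F = m * omega^2 * r
= 10 * 2.6^2 * 3.6
= 10 * 6.76 * 3.6
= 243.36 N


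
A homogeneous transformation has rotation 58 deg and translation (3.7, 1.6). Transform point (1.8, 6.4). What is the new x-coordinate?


x' = cos(theta)*px - sin(theta)*py + tx
= 0.5299*1.8 - 0.848*6.4 + 3.7
= -0.7737


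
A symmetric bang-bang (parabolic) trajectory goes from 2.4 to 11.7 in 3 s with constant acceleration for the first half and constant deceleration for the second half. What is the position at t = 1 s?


Symmetric rest-to-rest: each phase covers (pf-p0)/2 in time T/2. 0.5*a*(T/2)^2 = (pf-p0)/2 => a = 4*(pf-p0)/T^2
a = 4*(11.7-2.4)/3^2 = 4.1333
t = 1 is in the acceleration phase (t <= T/2).
p = p0 + 0.5*a*t^2 = 2.4 + 0.5*4.1333*1^2
= 4.4667


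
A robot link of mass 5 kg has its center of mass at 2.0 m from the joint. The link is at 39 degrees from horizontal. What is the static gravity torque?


tau = m*g*L*cos(angle)
= 5 * 9.81 * 2.0 * cos(39 deg)
= 5 * 9.81 * 2.0 * 0.7771
= 76.238 Nm


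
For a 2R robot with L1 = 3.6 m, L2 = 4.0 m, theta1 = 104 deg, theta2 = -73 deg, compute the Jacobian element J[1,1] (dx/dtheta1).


J[1,1] = -L1*sin(t1) - L2*sin(t1+t2)
= -3.6*sin(104) - 4.0*sin(31)
= -5.5532


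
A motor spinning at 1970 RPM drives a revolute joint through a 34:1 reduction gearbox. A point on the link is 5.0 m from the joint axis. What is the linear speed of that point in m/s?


omega_motor = 1970 * 2*pi/60 = 206.2979 rad/s
omega_joint = omega_motor / 34 = 6.0676 rad/s
v = omega_joint * r = 6.0676 * 5.0
= 30.3379 m/s


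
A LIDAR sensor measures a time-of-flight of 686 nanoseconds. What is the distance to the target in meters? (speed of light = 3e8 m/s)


tof = 686 ns = 6.86e-07 s
dist = c * tof / 2
= 3e8 * 6.86e-07 / 2
= 102.9 m


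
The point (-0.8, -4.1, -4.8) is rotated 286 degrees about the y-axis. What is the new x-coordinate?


Rotation about y-axis: x' = x*cos(theta) + z*sin(theta)
= -0.8 * 0.2756 + -4.8 * -0.9613
= 4.3935


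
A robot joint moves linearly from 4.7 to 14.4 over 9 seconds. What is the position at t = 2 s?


s = t/T = 2/9 = 0.2222
p(t) = p0 + (pf-p0)*s
= 4.7 + (14.4 - 4.7) * 0.2222
= 6.8556


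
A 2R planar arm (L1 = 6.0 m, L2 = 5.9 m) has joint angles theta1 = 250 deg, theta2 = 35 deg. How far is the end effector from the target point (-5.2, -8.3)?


End effector via forward kinematics:
x = L1*cos(t1) + L2*cos(t1+t2) = -0.5251
y = L1*sin(t1) + L2*sin(t1+t2) = -11.3371
Distance to target:
d = sqrt((-5.2 - -0.5251)^2 + (-8.3 - -11.3371)^2)
= sqrt(21.8548 + 9.2241)
= 5.5748 m


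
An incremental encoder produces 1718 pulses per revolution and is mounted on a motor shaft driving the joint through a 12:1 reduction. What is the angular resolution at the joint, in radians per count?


counts per rev = 1718
effective counts at joint = 1718 * 12 = 20616
resolution = 2*pi / 20616
= 3.0477e-04 rad/count


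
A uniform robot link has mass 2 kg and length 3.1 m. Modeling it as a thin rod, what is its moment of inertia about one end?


I = (1/3) * m * L^2
= (1/3) * 2 * 3.1^2
= 0.333333 * 2 * 9.61
= 6.4067 kg*m^2


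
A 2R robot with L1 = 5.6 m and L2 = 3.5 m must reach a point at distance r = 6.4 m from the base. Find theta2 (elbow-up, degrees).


cos(theta2) = (r^2 - L1^2 - L2^2) / (2*L1*L2)
cos(theta2) = (40.96 - 31.36 - 12.25) / 39.2
cos(theta2) = -0.067602
theta2 = 93.8763 degrees


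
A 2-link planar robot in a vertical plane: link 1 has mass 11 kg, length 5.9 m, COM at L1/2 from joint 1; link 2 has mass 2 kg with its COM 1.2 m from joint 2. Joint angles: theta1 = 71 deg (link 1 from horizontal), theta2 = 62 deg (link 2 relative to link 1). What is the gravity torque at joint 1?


Horizontal distance from joint 1 to link-1 COM:
  x_c1 = (L1/2)*cos(t1) = 2.95 * 0.3256 = 0.9604 m
Horizontal distance from joint 1 to link-2 COM:
  x_c2 = L1*cos(t1) + Lc2*cos(t1+t2)
       = 5.9*0.3256 + 1.2*-0.682 = 1.1025 m
tau1 = m1*g*x_c1 + m2*g*x_c2
     = 11*9.81*0.9604 + 2*9.81*1.1025
     = 103.6396 + 21.6301
     = 125.2697 Nm


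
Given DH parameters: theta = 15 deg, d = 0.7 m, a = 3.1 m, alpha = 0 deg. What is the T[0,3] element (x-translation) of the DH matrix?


T[0,3] = a * cos(theta)
= 3.1 * cos(15 deg)
= 3.1 * 0.9659
= 2.9944


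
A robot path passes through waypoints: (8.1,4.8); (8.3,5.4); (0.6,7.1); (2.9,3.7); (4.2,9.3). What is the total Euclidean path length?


Segment lengths:
  seg1 = sqrt((0.2)^2 + (0.6)^2) = 0.6325
  seg2 = sqrt((-7.7)^2 + (1.7)^2) = 7.8854
  seg3 = sqrt((2.3)^2 + (-3.4)^2) = 4.1049
  seg4 = sqrt((1.3)^2 + (5.6)^2) = 5.7489
Total = 18.3717


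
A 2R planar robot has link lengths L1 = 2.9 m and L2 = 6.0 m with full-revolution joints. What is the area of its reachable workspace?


r_max = L1 + L2 = 8.9 m
r_min = |L1 - L2| = 3.1 m
Area = pi*(r_max^2 - r_min^2)
= pi*(79.21 - 9.61)
= pi * 69.6
= 218.6548 m^2


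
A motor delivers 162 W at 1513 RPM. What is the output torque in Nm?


omega = 1513 * 2*pi/60 = 158.441 rad/s
tau = P / omega = 162 / 158.441
= 1.0225 Nm


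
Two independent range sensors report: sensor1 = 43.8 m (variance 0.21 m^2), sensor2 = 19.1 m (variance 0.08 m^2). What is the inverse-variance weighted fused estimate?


w1 = (1/var1) / (1/var1 + 1/var2)
   = 4.7619 / (4.7619 + 12.5) = 0.2759
w2 = 1 - w1 = 0.7241
fused = w1*s1 + w2*s2 = 12.0828 + 13.831
= 25.9138 m


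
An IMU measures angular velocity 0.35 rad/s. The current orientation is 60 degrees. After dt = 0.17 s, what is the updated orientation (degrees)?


delta_theta = w * dt = 0.35 * 0.17 = 0.0595 rad
= 3.4091 deg
theta_new = 60 + 3.4091 = 63.4091 deg


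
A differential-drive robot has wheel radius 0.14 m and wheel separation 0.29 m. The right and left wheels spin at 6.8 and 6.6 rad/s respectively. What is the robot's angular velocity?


vR = r*wR = 0.14*6.8 = 0.952 m/s
vL = r*wL = 0.14*6.6 = 0.924 m/s
v = (vR+vL)/2 = 0.938 m/s
omega = (vR-vL)/L = 0.0966 rad/s
angular velocity = 0.0966 rad/s


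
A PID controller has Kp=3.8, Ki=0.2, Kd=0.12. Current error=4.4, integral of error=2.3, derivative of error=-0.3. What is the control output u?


u = Kp*e + Ki*int(e) + Kd*de/dt
= 3.8*4.4 + 0.2*2.3 + 0.12*(-0.3)
= 16.72 + 0.46 + -0.036
= 17.144


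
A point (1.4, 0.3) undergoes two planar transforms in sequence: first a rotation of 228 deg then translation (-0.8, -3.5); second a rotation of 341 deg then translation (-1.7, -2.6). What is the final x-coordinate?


After transform 1:
x1 = cos(228)*1.4 - sin(228)*0.3 + -0.8 = -1.5138
y1 = sin(228)*1.4 + cos(228)*0.3 + -3.5 = -4.7411
After transform 2:
x2 = cos(341)*-1.5138 - sin(341)*-4.7411 + -1.7
= -4.6749


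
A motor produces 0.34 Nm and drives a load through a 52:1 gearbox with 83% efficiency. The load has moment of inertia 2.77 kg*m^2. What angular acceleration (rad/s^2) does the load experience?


tau_out = tau_motor * N * eta
= 0.34 * 52 * 0.83 = 14.6744 Nm
alpha = tau_out / I = 14.6744 / 2.77
= 5.2976 rad/s^2


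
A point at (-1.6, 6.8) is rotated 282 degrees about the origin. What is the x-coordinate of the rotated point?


x' = x*cos(theta) - y*sin(theta)
cos(282 deg) = 0.2079, sin(282 deg) = -0.9781
x' = -1.6 * 0.2079 - 6.8 * -0.9781
= -0.3327 - -6.6514
= 6.3187


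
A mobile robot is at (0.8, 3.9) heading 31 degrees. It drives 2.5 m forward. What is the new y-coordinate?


y_new = y0 + d*sin(theta)
= 3.9 + 2.5*sin(31)
= 3.9 + 1.2876
= 5.1876


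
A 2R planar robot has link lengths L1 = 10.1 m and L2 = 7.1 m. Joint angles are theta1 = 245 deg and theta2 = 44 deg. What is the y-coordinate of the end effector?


Convert angles to radians: theta1 = 4.2761, theta2 = 0.7679
y = L1*sin(theta1) + L2*sin(theta1+theta2)
y = -9.1537 + -6.7132
y = -15.8669


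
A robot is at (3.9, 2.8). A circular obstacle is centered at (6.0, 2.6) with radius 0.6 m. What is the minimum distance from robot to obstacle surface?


center_dist = sqrt((3.9-6.0)^2 + (2.8-2.6)^2)
= sqrt(4.41 + 0.04)
= 2.1095
min_dist = center_dist - radius = 2.1095 - 0.6 = 1.5095 m


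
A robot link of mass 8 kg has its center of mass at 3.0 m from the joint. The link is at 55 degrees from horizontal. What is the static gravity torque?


tau = m*g*L*cos(angle)
= 8 * 9.81 * 3.0 * cos(55 deg)
= 8 * 9.81 * 3.0 * 0.5736
= 135.0428 Nm


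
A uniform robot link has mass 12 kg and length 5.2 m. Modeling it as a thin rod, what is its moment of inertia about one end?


I = (1/3) * m * L^2
= (1/3) * 12 * 5.2^2
= 0.333333 * 12 * 27.04
= 108.16 kg*m^2


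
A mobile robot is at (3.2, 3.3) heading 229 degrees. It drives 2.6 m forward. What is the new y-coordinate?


y_new = y0 + d*sin(theta)
= 3.3 + 2.6*sin(229)
= 3.3 + -1.9622
= 1.3378


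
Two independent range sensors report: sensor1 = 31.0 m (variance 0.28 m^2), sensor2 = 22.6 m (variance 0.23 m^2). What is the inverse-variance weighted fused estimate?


w1 = (1/var1) / (1/var1 + 1/var2)
   = 3.5714 / (3.5714 + 4.3478) = 0.451
w2 = 1 - w1 = 0.549
fused = w1*s1 + w2*s2 = 13.9804 + 12.4078
= 26.3882 m


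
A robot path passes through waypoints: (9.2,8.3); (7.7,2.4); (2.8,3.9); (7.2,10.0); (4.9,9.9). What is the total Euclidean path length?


Segment lengths:
  seg1 = sqrt((-1.5)^2 + (-5.9)^2) = 6.0877
  seg2 = sqrt((-4.9)^2 + (1.5)^2) = 5.1245
  seg3 = sqrt((4.4)^2 + (6.1)^2) = 7.5213
  seg4 = sqrt((-2.3)^2 + (-0.1)^2) = 2.3022
Total = 21.0356


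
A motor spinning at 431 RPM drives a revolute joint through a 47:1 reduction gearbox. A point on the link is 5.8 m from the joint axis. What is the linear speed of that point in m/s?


omega_motor = 431 * 2*pi/60 = 45.1342 rad/s
omega_joint = omega_motor / 47 = 0.9603 rad/s
v = omega_joint * r = 0.9603 * 5.8
= 5.5698 m/s


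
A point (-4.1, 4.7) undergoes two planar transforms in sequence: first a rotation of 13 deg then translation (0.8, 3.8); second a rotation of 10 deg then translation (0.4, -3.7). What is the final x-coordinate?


After transform 1:
x1 = cos(13)*-4.1 - sin(13)*4.7 + 0.8 = -4.2522
y1 = sin(13)*-4.1 + cos(13)*4.7 + 3.8 = 7.4572
After transform 2:
x2 = cos(10)*-4.2522 - sin(10)*7.4572 + 0.4
= -5.0825


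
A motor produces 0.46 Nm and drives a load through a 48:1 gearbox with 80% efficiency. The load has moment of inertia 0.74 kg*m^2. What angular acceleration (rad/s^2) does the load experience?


tau_out = tau_motor * N * eta
= 0.46 * 48 * 0.8 = 17.664 Nm
alpha = tau_out / I = 17.664 / 0.74
= 23.8703 rad/s^2


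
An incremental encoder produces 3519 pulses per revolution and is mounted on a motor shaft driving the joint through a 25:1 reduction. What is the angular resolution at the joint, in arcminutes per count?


counts per rev = 3519
effective counts at joint = 3519 * 25 = 87975
resolution = 360*60 / 87975
= 0.2455 arcmin/count


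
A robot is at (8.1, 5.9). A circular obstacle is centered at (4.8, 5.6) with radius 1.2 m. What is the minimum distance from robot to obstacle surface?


center_dist = sqrt((8.1-4.8)^2 + (5.9-5.6)^2)
= sqrt(10.89 + 0.09)
= 3.3136
min_dist = center_dist - radius = 3.3136 - 1.2 = 2.1136 m


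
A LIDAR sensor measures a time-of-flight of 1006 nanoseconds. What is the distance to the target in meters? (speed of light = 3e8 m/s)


tof = 1006 ns = 1.006e-06 s
dist = c * tof / 2
= 3e8 * 1.006e-06 / 2
= 150.9 m


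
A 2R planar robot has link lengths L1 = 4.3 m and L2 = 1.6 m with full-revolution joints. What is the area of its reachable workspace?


r_max = L1 + L2 = 5.9 m
r_min = |L1 - L2| = 2.7 m
Area = pi*(r_max^2 - r_min^2)
= pi*(34.81 - 7.29)
= pi * 27.52
= 86.4566 m^2


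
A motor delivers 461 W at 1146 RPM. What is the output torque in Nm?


omega = 1146 * 2*pi/60 = 120.0088 rad/s
tau = P / omega = 461 / 120.0088
= 3.8414 Nm


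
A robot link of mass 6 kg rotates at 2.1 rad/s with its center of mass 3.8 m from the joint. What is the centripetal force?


F = m * omega^2 * r
= 6 * 2.1^2 * 3.8
= 6 * 4.41 * 3.8
= 100.548 N


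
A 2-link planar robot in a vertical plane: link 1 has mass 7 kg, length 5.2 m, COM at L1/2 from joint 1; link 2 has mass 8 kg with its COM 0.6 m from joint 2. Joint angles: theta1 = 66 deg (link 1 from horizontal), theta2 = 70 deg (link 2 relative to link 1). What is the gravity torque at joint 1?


Horizontal distance from joint 1 to link-1 COM:
  x_c1 = (L1/2)*cos(t1) = 2.6 * 0.4067 = 1.0575 m
Horizontal distance from joint 1 to link-2 COM:
  x_c2 = L1*cos(t1) + Lc2*cos(t1+t2)
       = 5.2*0.4067 + 0.6*-0.7193 = 1.6834 m
tau1 = m1*g*x_c1 + m2*g*x_c2
     = 7*9.81*1.0575 + 8*9.81*1.6834
     = 72.6196 + 132.1153
     = 204.7349 Nm


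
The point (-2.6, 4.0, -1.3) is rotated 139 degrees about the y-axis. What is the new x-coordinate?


Rotation about y-axis: x' = x*cos(theta) + z*sin(theta)
= -2.6 * -0.7547 + -1.3 * 0.6561
= 1.1094


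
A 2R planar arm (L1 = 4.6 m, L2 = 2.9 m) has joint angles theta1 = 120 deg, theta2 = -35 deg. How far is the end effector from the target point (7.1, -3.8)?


End effector via forward kinematics:
x = L1*cos(t1) + L2*cos(t1+t2) = -2.0472
y = L1*sin(t1) + L2*sin(t1+t2) = 6.8727
Distance to target:
d = sqrt((7.1 - -2.0472)^2 + (-3.8 - 6.8727)^2)
= sqrt(83.6722 + 113.9061)
= 14.0563 m


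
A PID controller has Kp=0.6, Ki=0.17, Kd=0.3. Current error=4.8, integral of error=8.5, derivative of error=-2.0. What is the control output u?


u = Kp*e + Ki*int(e) + Kd*de/dt
= 0.6*4.8 + 0.17*8.5 + 0.3*(-2.0)
= 2.88 + 1.445 + -0.6
= 3.725


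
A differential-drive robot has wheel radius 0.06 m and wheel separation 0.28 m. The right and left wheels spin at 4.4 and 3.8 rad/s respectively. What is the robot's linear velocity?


vR = r*wR = 0.06*4.4 = 0.264 m/s
vL = r*wL = 0.06*3.8 = 0.228 m/s
v = (vR+vL)/2 = 0.246 m/s
omega = (vR-vL)/L = 0.1286 rad/s
linear velocity = 0.246 m/s


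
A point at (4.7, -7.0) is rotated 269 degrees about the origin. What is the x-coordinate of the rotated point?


x' = x*cos(theta) - y*sin(theta)
cos(269 deg) = -0.0175, sin(269 deg) = -0.9998
x' = 4.7 * -0.0175 - -7.0 * -0.9998
= -0.082 - 6.9989
= -7.081


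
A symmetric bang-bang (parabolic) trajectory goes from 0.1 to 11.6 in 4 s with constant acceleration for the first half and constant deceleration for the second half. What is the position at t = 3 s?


Symmetric rest-to-rest: each phase covers (pf-p0)/2 in time T/2. 0.5*a*(T/2)^2 = (pf-p0)/2 => a = 4*(pf-p0)/T^2
a = 4*(11.6-0.1)/4^2 = 2.875
t = 3 is in the deceleration phase (t > T/2).
p = pf - 0.5*a*(T-t)^2 = 11.6 - 0.5*2.875*1^2
= 10.1625


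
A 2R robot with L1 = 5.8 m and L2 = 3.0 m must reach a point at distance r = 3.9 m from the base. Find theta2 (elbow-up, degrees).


cos(theta2) = (r^2 - L1^2 - L2^2) / (2*L1*L2)
cos(theta2) = (15.21 - 33.64 - 9.0) / 34.8
cos(theta2) = -0.788218
theta2 = 142.0193 degrees


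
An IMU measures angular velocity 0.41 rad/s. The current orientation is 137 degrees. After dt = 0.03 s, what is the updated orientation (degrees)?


delta_theta = w * dt = 0.41 * 0.03 = 0.0123 rad
= 0.7047 deg
theta_new = 137 + 0.7047 = 137.7047 deg


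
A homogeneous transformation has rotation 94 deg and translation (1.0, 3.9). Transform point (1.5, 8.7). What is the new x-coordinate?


x' = cos(theta)*px - sin(theta)*py + tx
= -0.0698*1.5 - 0.9976*8.7 + 1.0
= -7.7834


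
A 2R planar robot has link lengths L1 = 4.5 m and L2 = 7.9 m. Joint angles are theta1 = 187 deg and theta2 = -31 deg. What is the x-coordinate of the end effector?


Convert angles to radians: theta1 = 3.2638, theta2 = -0.5411
x = L1*cos(theta1) + L2*cos(theta1+theta2)
x = -4.4665 + -7.217
x = -11.6835


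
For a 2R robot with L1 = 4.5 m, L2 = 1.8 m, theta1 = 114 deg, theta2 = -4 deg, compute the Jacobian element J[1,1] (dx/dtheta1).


J[1,1] = -L1*sin(t1) - L2*sin(t1+t2)
= -4.5*sin(114) - 1.8*sin(110)
= -5.8024


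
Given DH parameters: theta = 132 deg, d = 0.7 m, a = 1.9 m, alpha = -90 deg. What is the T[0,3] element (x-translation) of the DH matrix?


T[0,3] = a * cos(theta)
= 1.9 * cos(132 deg)
= 1.9 * -0.6691
= -1.2713


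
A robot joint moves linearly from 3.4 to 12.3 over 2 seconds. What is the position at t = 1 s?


s = t/T = 1/2 = 0.5
p(t) = p0 + (pf-p0)*s
= 3.4 + (12.3 - 3.4) * 0.5
= 7.85


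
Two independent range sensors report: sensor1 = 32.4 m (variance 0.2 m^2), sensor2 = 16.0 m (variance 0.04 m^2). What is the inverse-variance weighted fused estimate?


w1 = (1/var1) / (1/var1 + 1/var2)
   = 5.0 / (5.0 + 25.0) = 0.1667
w2 = 1 - w1 = 0.8333
fused = w1*s1 + w2*s2 = 5.4 + 13.3333
= 18.7333 m


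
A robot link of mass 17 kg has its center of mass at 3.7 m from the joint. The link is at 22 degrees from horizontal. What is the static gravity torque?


tau = m*g*L*cos(angle)
= 17 * 9.81 * 3.7 * cos(22 deg)
= 17 * 9.81 * 3.7 * 0.9272
= 572.1179 Nm


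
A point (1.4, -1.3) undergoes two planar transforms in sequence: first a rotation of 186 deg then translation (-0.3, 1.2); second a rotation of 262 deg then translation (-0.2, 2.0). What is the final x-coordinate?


After transform 1:
x1 = cos(186)*1.4 - sin(186)*-1.3 + -0.3 = -1.8282
y1 = sin(186)*1.4 + cos(186)*-1.3 + 1.2 = 2.3465
After transform 2:
x2 = cos(262)*-1.8282 - sin(262)*2.3465 + -0.2
= 2.3781


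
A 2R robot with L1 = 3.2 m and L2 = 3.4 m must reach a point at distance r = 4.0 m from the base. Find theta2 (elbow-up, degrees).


cos(theta2) = (r^2 - L1^2 - L2^2) / (2*L1*L2)
cos(theta2) = (16.0 - 10.24 - 11.56) / 21.76
cos(theta2) = -0.266544
theta2 = 105.4587 degrees


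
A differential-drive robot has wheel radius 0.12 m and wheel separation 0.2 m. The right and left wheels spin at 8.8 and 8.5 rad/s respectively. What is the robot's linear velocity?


vR = r*wR = 0.12*8.8 = 1.056 m/s
vL = r*wL = 0.12*8.5 = 1.02 m/s
v = (vR+vL)/2 = 1.038 m/s
omega = (vR-vL)/L = 0.18 rad/s
linear velocity = 1.038 m/s


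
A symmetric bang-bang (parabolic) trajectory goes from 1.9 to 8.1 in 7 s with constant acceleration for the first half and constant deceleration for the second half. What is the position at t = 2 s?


Symmetric rest-to-rest: each phase covers (pf-p0)/2 in time T/2. 0.5*a*(T/2)^2 = (pf-p0)/2 => a = 4*(pf-p0)/T^2
a = 4*(8.1-1.9)/7^2 = 0.5061
t = 2 is in the acceleration phase (t <= T/2).
p = p0 + 0.5*a*t^2 = 1.9 + 0.5*0.5061*2^2
= 2.9122


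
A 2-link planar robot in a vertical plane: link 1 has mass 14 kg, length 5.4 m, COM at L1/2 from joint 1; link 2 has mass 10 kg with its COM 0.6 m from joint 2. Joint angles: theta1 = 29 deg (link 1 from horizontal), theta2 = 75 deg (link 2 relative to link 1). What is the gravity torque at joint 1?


Horizontal distance from joint 1 to link-1 COM:
  x_c1 = (L1/2)*cos(t1) = 2.7 * 0.8746 = 2.3615 m
Horizontal distance from joint 1 to link-2 COM:
  x_c2 = L1*cos(t1) + Lc2*cos(t1+t2)
       = 5.4*0.8746 + 0.6*-0.2419 = 4.5778 m
tau1 = m1*g*x_c1 + m2*g*x_c2
     = 14*9.81*2.3615 + 10*9.81*4.5778
     = 324.3247 + 449.0815
     = 773.4063 Nm


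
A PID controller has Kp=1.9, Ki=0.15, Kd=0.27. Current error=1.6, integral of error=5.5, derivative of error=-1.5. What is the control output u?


u = Kp*e + Ki*int(e) + Kd*de/dt
= 1.9*1.6 + 0.15*5.5 + 0.27*(-1.5)
= 3.04 + 0.825 + -0.405
= 3.46


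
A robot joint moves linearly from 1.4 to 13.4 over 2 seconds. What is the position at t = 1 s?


s = t/T = 1/2 = 0.5
p(t) = p0 + (pf-p0)*s
= 1.4 + (13.4 - 1.4) * 0.5
= 7.4


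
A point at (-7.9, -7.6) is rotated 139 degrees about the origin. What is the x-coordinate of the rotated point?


x' = x*cos(theta) - y*sin(theta)
cos(139 deg) = -0.7547, sin(139 deg) = 0.6561
x' = -7.9 * -0.7547 - -7.6 * 0.6561
= 5.9622 - -4.986
= 10.9483


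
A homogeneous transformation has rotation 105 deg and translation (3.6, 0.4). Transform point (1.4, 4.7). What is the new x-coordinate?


x' = cos(theta)*px - sin(theta)*py + tx
= -0.2588*1.4 - 0.9659*4.7 + 3.6
= -1.3022


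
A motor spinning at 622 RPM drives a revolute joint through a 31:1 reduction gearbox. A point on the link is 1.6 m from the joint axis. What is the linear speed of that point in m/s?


omega_motor = 622 * 2*pi/60 = 65.1357 rad/s
omega_joint = omega_motor / 31 = 2.1012 rad/s
v = omega_joint * r = 2.1012 * 1.6
= 3.3618 m/s


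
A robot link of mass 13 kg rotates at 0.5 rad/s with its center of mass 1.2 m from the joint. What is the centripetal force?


F = m * omega^2 * r
= 13 * 0.5^2 * 1.2
= 13 * 0.25 * 1.2
= 3.9 N


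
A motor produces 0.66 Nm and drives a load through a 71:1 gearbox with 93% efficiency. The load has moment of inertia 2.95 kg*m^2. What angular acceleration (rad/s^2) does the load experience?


tau_out = tau_motor * N * eta
= 0.66 * 71 * 0.93 = 43.5798 Nm
alpha = tau_out / I = 43.5798 / 2.95
= 14.7728 rad/s^2


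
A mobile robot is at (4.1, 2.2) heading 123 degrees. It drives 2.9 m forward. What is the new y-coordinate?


y_new = y0 + d*sin(theta)
= 2.2 + 2.9*sin(123)
= 2.2 + 2.4321
= 4.6321


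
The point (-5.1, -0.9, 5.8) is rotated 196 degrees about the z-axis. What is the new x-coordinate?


Rotation about z-axis: x' = x*cos(theta) - y*sin(theta)
= -5.1 * -0.9613 - -0.9 * -0.2756
= 4.6544


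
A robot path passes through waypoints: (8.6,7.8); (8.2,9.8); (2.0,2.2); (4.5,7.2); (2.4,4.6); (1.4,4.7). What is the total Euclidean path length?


Segment lengths:
  seg1 = sqrt((-0.4)^2 + (2.0)^2) = 2.0396
  seg2 = sqrt((-6.2)^2 + (-7.6)^2) = 9.8082
  seg3 = sqrt((2.5)^2 + (5.0)^2) = 5.5902
  seg4 = sqrt((-2.1)^2 + (-2.6)^2) = 3.3422
  seg5 = sqrt((-1.0)^2 + (0.1)^2) = 1.005
Total = 21.7851


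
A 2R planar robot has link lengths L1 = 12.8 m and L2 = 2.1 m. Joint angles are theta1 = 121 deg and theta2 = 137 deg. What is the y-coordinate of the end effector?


Convert angles to radians: theta1 = 2.1118, theta2 = 2.3911
y = L1*sin(theta1) + L2*sin(theta1+theta2)
y = 10.9717 + -2.0541
y = 8.9176


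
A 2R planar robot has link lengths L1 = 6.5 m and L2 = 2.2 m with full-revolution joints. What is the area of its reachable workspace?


r_max = L1 + L2 = 8.7 m
r_min = |L1 - L2| = 4.3 m
Area = pi*(r_max^2 - r_min^2)
= pi*(75.69 - 18.49)
= pi * 57.2
= 179.6991 m^2


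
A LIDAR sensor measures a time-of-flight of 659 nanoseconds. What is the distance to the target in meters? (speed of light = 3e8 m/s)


tof = 659 ns = 6.59e-07 s
dist = c * tof / 2
= 3e8 * 6.59e-07 / 2
= 98.85 m


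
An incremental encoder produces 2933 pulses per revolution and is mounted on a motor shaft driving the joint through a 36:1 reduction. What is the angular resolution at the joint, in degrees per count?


counts per rev = 2933
effective counts at joint = 2933 * 36 = 105588
resolution = 360 / 105588
= 0.0034 deg/count


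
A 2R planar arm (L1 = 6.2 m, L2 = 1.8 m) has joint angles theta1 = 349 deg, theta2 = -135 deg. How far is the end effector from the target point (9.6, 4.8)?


End effector via forward kinematics:
x = L1*cos(t1) + L2*cos(t1+t2) = 4.5938
y = L1*sin(t1) + L2*sin(t1+t2) = -2.1896
Distance to target:
d = sqrt((9.6 - 4.5938)^2 + (4.8 - -2.1896)^2)
= sqrt(25.0618 + 48.854)
= 8.5974 m
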